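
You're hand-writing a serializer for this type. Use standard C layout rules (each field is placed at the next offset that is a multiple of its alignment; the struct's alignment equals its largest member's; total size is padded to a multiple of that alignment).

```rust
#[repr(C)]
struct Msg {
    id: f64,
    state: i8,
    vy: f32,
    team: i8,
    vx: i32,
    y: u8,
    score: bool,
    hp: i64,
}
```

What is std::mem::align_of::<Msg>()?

member alignments: id=8, state=1, vy=4, team=1, vx=4, y=1, score=1, hp=8
max = 8

8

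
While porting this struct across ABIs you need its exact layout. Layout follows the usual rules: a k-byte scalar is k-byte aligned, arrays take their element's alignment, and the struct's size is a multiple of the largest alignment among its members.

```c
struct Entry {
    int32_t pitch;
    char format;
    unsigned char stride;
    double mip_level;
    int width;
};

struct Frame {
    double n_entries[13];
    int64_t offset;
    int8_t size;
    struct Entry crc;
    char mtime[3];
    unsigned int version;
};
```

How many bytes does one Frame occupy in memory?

152

Entry: 0..4  pitch  (4B, 4-aligned); 4..5  format  (1B, 1-aligned); 5..6  stride  (1B, 1-aligned); 6..8  -- padding (2B); 8..16  mip_level  (8B, 8-aligned); 16..20  width  (4B, 4-aligned); 20..24  -- tail padding (4B); sizeof = 24, alignof = 8
0..104  n_entries  (104B, 8-aligned)
104..112  offset  (8B, 8-aligned)
112..113  size  (1B, 1-aligned)
113..120  -- padding (7B)
120..144  crc  (24B, 8-aligned)
144..147  mtime  (3B, 1-aligned)
147..148  -- padding (1B)
148..152  version  (4B, 4-aligned)
sizeof = 152, alignof = 8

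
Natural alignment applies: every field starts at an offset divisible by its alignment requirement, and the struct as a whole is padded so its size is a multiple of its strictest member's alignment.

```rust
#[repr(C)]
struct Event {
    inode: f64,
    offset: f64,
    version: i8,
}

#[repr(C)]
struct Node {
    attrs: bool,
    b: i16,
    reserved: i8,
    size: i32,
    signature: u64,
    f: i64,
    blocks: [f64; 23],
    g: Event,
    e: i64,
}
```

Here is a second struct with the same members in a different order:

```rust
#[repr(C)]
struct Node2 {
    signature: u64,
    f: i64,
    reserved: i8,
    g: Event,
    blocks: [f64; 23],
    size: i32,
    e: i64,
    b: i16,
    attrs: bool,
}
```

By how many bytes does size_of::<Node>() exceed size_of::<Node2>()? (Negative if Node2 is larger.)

Event: @0: inode [8B, align 8] → 8; @8: offset [8B, align 8] → 16; @16: version [1B, align 1] → 17; +7 tail pad (align 8); size 24, align 8
@0: attrs [1B, align 1] → 1
+1 pad (align 2)
@2: b [2B, align 2] → 4
@4: reserved [1B, align 1] → 5
+3 pad (align 4)
@8: size [4B, align 4] → 12
+4 pad (align 8)
@16: signature [8B, align 8] → 24
@24: f [8B, align 8] → 32
@32: blocks [184B, align 8] → 216
@216: g [24B, align 8] → 240
@240: e [8B, align 8] → 248
size 248, align 8
— Node2 —
@0: signature [8B, align 8] → 8
@8: f [8B, align 8] → 16
@16: reserved [1B, align 1] → 17
+7 pad (align 8)
@24: g [24B, align 8] → 48
@48: blocks [184B, align 8] → 232
@232: size [4B, align 4] → 236
+4 pad (align 8)
@240: e [8B, align 8] → 248
@248: b [2B, align 2] → 250
@250: attrs [1B, align 1] → 251
+5 tail pad (align 8)
size 256, align 8
248 − 256 = -8

-8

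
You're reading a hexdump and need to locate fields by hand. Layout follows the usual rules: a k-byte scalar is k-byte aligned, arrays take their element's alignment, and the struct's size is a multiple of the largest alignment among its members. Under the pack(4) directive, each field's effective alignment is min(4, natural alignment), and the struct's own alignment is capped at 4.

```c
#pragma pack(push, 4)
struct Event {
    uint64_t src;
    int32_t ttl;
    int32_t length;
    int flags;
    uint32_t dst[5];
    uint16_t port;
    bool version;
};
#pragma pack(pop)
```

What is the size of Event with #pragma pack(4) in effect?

44

@0: src [8B, align 4] → 8
@8: ttl [4B, align 4] → 12
@12: length [4B, align 4] → 16
@16: flags [4B, align 4] → 20
@20: dst [20B, align 4] → 40
@40: port [2B, align 2] → 42
@42: version [1B, align 1] → 43
+1 tail pad (align 4)
size 44, align 4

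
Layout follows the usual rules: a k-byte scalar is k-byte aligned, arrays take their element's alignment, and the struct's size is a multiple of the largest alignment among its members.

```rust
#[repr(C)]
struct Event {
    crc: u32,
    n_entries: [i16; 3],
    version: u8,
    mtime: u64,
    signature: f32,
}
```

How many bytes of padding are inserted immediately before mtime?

crc at 0 (size 4, align 4) → ends 4
n_entries at 4 (size 6, align 2) → ends 10
version at 10 (size 1, align 1) → ends 11
pad 5 to align 8 for mtime
mtime at 16 (size 8, align 8) → ends 24

5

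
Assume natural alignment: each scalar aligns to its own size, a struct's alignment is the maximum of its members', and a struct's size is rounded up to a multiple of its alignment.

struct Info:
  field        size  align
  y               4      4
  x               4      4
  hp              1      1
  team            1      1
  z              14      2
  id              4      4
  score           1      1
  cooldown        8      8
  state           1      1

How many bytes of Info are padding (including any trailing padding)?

@0: y [4B, align 4] → 4
@4: x [4B, align 4] → 8
@8: hp [1B, align 1] → 9
@9: team [1B, align 1] → 10
@10: z [14B, align 2] → 24
@24: id [4B, align 4] → 28
@28: score [1B, align 1] → 29
+3 pad (align 8)
@32: cooldown [8B, align 8] → 40
@40: state [1B, align 1] → 41
+7 tail pad (align 8)
size 48, align 8
data bytes 38, size 48 → padding 10

10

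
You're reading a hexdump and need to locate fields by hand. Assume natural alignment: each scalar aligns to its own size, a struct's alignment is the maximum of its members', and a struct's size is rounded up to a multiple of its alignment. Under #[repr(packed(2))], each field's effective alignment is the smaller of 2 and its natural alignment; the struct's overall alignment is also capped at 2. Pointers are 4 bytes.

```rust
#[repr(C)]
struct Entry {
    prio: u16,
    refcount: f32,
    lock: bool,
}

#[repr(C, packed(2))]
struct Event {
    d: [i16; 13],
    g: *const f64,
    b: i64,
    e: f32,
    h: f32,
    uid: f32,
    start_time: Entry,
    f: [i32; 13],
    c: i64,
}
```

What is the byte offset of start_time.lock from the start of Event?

58

Entry: prio at 0 (size 2, align 2) → ends 2; pad 2 to align 4 for refcount; refcount at 4 (size 4, align 4) → ends 8; lock at 8 (size 1, align 1) → ends 9; tail pad 3 to reach multiple of 4; total 12 bytes, alignment 4
d at 0 (size 26, align 2) → ends 26
g at 26 (size 4, align 2) → ends 30
b at 30 (size 8, align 2) → ends 38
e at 38 (size 4, align 2) → ends 42
h at 42 (size 4, align 2) → ends 46
uid at 46 (size 4, align 2) → ends 50
start_time at 50 (size 12, align 2) → ends 62
within Entry: lock at 8
50 + 8 = 58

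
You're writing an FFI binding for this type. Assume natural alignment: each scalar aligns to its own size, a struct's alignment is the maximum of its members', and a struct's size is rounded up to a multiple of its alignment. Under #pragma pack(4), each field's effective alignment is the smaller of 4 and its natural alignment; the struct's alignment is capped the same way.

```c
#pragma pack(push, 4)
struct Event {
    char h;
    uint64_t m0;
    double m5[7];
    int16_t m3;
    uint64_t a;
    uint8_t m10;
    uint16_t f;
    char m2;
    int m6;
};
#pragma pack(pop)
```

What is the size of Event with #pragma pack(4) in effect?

92

h at 0 (size 1, align 1) → ends 1
pad 3 to align 4 for m0
m0 at 4 (size 8, align 4) → ends 12
m5 at 12 (size 56, align 4) → ends 68
m3 at 68 (size 2, align 2) → ends 70
pad 2 to align 4 for a
a at 72 (size 8, align 4) → ends 80
m10 at 80 (size 1, align 1) → ends 81
pad 1 to align 2 for f
f at 82 (size 2, align 2) → ends 84
m2 at 84 (size 1, align 1) → ends 85
pad 3 to align 4 for m6
m6 at 88 (size 4, align 4) → ends 92
total 92 bytes, alignment 4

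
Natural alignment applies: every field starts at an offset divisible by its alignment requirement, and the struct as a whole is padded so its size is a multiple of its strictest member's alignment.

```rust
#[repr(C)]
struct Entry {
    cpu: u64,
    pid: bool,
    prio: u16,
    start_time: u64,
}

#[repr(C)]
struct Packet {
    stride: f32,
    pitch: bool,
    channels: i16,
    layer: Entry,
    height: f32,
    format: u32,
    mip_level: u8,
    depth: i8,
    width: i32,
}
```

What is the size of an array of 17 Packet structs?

Entry: 0..8  cpu  (8B, 8-aligned); 8..9  pid  (1B, 1-aligned); 9..10  -- padding (1B); 10..12  prio  (2B, 2-aligned); 12..16  -- padding (4B); 16..24  start_time  (8B, 8-aligned); sizeof = 24, alignof = 8
0..4  stride  (4B, 4-aligned)
4..5  pitch  (1B, 1-aligned)
5..6  -- padding (1B)
6..8  channels  (2B, 2-aligned)
8..32  layer  (24B, 8-aligned)
32..36  height  (4B, 4-aligned)
36..40  format  (4B, 4-aligned)
40..41  mip_level  (1B, 1-aligned)
41..42  depth  (1B, 1-aligned)
42..44  -- padding (2B)
44..48  width  (4B, 4-aligned)
sizeof = 48, alignof = 8
array of 17: 17 × 48 = 816

816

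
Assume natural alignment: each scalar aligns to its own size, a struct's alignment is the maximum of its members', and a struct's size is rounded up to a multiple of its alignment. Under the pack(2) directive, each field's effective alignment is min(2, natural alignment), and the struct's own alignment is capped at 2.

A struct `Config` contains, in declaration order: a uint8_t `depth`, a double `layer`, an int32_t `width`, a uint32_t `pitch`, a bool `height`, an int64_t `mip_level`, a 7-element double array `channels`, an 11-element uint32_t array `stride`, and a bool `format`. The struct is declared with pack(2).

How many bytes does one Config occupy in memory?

130 bytes

0..1  depth  (1B, 1-aligned)
1..2  -- padding (1B)
2..10  layer  (8B, 2-aligned)
10..14  width  (4B, 2-aligned)
14..18  pitch  (4B, 2-aligned)
18..19  height  (1B, 1-aligned)
19..20  -- padding (1B)
20..28  mip_level  (8B, 2-aligned)
28..84  channels  (56B, 2-aligned)
84..128  stride  (44B, 2-aligned)
128..129  format  (1B, 1-aligned)
129..130  -- tail padding (1B)
sizeof = 130, alignof = 2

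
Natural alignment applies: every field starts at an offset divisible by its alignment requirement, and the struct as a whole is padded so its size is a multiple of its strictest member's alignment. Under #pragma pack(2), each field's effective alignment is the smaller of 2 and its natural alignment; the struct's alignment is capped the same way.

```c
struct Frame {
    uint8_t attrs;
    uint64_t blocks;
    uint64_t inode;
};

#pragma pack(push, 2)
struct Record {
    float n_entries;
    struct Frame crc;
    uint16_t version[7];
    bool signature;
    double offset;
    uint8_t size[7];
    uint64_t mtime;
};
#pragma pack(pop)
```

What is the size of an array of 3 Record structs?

Frame: 0..1  attrs  (1B, 1-aligned); 1..8  -- padding (7B); 8..16  blocks  (8B, 8-aligned); 16..24  inode  (8B, 8-aligned); sizeof = 24, alignof = 8
0..4  n_entries  (4B, 2-aligned)
4..28  crc  (24B, 2-aligned)
28..42  version  (14B, 2-aligned)
42..43  signature  (1B, 1-aligned)
43..44  -- padding (1B)
44..52  offset  (8B, 2-aligned)
52..59  size  (7B, 1-aligned)
59..60  -- padding (1B)
60..68  mtime  (8B, 2-aligned)
sizeof = 68, alignof = 2
array of 3: 3 × 68 = 204

204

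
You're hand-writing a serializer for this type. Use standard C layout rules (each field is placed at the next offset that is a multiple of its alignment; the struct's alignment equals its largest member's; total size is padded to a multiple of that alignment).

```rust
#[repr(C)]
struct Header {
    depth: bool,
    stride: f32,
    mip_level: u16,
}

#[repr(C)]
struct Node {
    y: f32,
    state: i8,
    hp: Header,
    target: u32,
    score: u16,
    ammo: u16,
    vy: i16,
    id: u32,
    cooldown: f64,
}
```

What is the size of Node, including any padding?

Header: 0..1  depth  (1B, 1-aligned); 1..4  -- padding (3B); 4..8  stride  (4B, 4-aligned); 8..10  mip_level  (2B, 2-aligned); 10..12  -- tail padding (2B); sizeof = 12, alignof = 4
0..4  y  (4B, 4-aligned)
4..5  state  (1B, 1-aligned)
5..8  -- padding (3B)
8..20  hp  (12B, 4-aligned)
20..24  target  (4B, 4-aligned)
24..26  score  (2B, 2-aligned)
26..28  ammo  (2B, 2-aligned)
28..30  vy  (2B, 2-aligned)
30..32  -- padding (2B)
32..36  id  (4B, 4-aligned)
36..40  -- padding (4B)
40..48  cooldown  (8B, 8-aligned)
sizeof = 48, alignof = 8

48 bytes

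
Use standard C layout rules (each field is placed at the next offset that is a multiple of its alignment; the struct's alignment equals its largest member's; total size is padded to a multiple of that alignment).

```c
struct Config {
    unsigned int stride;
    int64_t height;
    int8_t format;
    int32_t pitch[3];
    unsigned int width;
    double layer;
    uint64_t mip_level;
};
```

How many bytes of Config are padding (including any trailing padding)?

@0: stride [4B, align 4] → 4
+4 pad (align 8)
@8: height [8B, align 8] → 16
@16: format [1B, align 1] → 17
+3 pad (align 4)
@20: pitch [12B, align 4] → 32
@32: width [4B, align 4] → 36
+4 pad (align 8)
@40: layer [8B, align 8] → 48
@48: mip_level [8B, align 8] → 56
size 56, align 8
data bytes 45, size 56 → padding 11

11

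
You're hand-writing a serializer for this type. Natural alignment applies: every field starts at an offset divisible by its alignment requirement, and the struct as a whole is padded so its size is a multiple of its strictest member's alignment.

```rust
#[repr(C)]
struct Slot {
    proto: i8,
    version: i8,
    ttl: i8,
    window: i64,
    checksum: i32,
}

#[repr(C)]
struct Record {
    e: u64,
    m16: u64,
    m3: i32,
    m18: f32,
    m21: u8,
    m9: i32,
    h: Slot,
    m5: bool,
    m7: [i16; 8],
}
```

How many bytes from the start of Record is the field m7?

58

Slot: proto at 0 (size 1, align 1) → ends 1; version at 1 (size 1, align 1) → ends 2; ttl at 2 (size 1, align 1) → ends 3; pad 5 to align 8 for window; window at 8 (size 8, align 8) → ends 16; checksum at 16 (size 4, align 4) → ends 20; tail pad 4 to reach multiple of 8; total 24 bytes, alignment 8
e at 0 (size 8, align 8) → ends 8
m16 at 8 (size 8, align 8) → ends 16
m3 at 16 (size 4, align 4) → ends 20
m18 at 20 (size 4, align 4) → ends 24
m21 at 24 (size 1, align 1) → ends 25
pad 3 to align 4 for m9
m9 at 28 (size 4, align 4) → ends 32
h at 32 (size 24, align 8) → ends 56
m5 at 56 (size 1, align 1) → ends 57
pad 1 to align 2 for m7
m7 at 58 (size 16, align 2) → ends 74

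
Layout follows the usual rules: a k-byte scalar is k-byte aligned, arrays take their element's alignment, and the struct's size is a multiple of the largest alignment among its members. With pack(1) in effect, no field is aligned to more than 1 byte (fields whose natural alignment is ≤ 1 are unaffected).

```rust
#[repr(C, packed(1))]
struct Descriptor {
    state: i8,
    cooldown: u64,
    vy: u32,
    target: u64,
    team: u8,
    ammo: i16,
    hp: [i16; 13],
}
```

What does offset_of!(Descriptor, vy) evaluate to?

state at 0 (size 1, align 1) → ends 1
cooldown at 1 (size 8, align 1) → ends 9
vy at 9 (size 4, align 1) → ends 13

9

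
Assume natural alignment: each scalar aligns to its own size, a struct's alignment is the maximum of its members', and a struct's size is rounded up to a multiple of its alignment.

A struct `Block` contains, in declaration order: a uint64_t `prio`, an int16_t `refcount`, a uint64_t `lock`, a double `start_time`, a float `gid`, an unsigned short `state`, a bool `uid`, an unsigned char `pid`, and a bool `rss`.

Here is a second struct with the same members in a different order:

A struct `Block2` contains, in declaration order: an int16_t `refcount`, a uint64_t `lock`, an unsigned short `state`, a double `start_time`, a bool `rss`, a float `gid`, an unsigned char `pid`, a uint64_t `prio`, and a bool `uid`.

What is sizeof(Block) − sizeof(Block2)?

0..8  prio  (8B, 8-aligned)
8..10  refcount  (2B, 2-aligned)
10..16  -- padding (6B)
16..24  lock  (8B, 8-aligned)
24..32  start_time  (8B, 8-aligned)
32..36  gid  (4B, 4-aligned)
36..38  state  (2B, 2-aligned)
38..39  uid  (1B, 1-aligned)
39..40  pid  (1B, 1-aligned)
40..41  rss  (1B, 1-aligned)
41..48  -- tail padding (7B)
sizeof = 48, alignof = 8
— Block2 —
0..2  refcount  (2B, 2-aligned)
2..8  -- padding (6B)
8..16  lock  (8B, 8-aligned)
16..18  state  (2B, 2-aligned)
18..24  -- padding (6B)
24..32  start_time  (8B, 8-aligned)
32..33  rss  (1B, 1-aligned)
33..36  -- padding (3B)
36..40  gid  (4B, 4-aligned)
40..41  pid  (1B, 1-aligned)
41..48  -- padding (7B)
48..56  prio  (8B, 8-aligned)
56..57  uid  (1B, 1-aligned)
57..64  -- tail padding (7B)
sizeof = 64, alignof = 8
48 − 64 = -16

-16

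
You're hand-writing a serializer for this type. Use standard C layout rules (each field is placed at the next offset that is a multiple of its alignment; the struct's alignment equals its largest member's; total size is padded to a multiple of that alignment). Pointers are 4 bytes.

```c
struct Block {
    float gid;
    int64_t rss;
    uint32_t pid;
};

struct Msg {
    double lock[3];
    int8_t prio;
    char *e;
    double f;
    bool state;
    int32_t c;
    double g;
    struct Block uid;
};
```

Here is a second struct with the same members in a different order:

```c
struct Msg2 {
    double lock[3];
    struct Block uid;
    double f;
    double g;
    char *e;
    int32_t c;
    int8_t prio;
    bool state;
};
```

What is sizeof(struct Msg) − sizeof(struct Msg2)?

Block: gid at 0 (size 4, align 4) → ends 4; pad 4 to align 8 for rss; rss at 8 (size 8, align 8) → ends 16; pid at 16 (size 4, align 4) → ends 20; tail pad 4 to reach multiple of 8; total 24 bytes, alignment 8
lock at 0 (size 24, align 8) → ends 24
prio at 24 (size 1, align 1) → ends 25
pad 3 to align 4 for e
e at 28 (size 4, align 4) → ends 32
f at 32 (size 8, align 8) → ends 40
state at 40 (size 1, align 1) → ends 41
pad 3 to align 4 for c
c at 44 (size 4, align 4) → ends 48
g at 48 (size 8, align 8) → ends 56
uid at 56 (size 24, align 8) → ends 80
total 80 bytes, alignment 8
— Msg2 —
lock at 0 (size 24, align 8) → ends 24
uid at 24 (size 24, align 8) → ends 48
f at 48 (size 8, align 8) → ends 56
g at 56 (size 8, align 8) → ends 64
e at 64 (size 4, align 4) → ends 68
c at 68 (size 4, align 4) → ends 72
prio at 72 (size 1, align 1) → ends 73
state at 73 (size 1, align 1) → ends 74
tail pad 6 to reach multiple of 8
total 80 bytes, alignment 8
80 − 80 = 0

0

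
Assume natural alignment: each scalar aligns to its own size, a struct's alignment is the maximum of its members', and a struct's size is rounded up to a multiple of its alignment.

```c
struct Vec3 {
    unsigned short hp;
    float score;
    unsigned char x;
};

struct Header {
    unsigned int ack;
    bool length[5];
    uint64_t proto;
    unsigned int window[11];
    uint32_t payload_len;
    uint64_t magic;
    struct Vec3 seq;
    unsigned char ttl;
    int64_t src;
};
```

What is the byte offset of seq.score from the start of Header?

84

Vec3: hp at 0 (size 2, align 2) → ends 2; pad 2 to align 4 for score; score at 4 (size 4, align 4) → ends 8; x at 8 (size 1, align 1) → ends 9; tail pad 3 to reach multiple of 4; total 12 bytes, alignment 4
ack at 0 (size 4, align 4) → ends 4
length at 4 (size 5, align 1) → ends 9
pad 7 to align 8 for proto
proto at 16 (size 8, align 8) → ends 24
window at 24 (size 44, align 4) → ends 68
payload_len at 68 (size 4, align 4) → ends 72
magic at 72 (size 8, align 8) → ends 80
seq at 80 (size 12, align 4) → ends 92
within Vec3: score at 4
80 + 4 = 84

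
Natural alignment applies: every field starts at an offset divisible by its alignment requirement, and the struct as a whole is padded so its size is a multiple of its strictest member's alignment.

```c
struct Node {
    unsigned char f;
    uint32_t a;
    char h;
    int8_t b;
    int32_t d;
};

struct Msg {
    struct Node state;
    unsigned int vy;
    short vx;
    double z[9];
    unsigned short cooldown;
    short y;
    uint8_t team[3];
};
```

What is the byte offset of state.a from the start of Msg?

Node: 0..1  f  (1B, 1-aligned); 1..4  -- padding (3B); 4..8  a  (4B, 4-aligned); 8..9  h  (1B, 1-aligned); 9..10  b  (1B, 1-aligned); 10..12  -- padding (2B); 12..16  d  (4B, 4-aligned); sizeof = 16, alignof = 4
0..16  state  (16B, 4-aligned)
within Node: a at 4
0 + 4 = 4

4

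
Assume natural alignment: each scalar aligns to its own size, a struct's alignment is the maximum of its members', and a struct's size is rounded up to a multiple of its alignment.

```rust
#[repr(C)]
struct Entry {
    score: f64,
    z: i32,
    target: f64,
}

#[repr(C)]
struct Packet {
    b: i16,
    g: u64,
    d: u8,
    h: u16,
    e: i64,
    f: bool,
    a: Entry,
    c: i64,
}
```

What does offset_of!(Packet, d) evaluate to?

Entry: @0: score [8B, align 8] → 8; @8: z [4B, align 4] → 12; +4 pad (align 8); @16: target [8B, align 8] → 24; size 24, align 8
@0: b [2B, align 2] → 2
+6 pad (align 8)
@8: g [8B, align 8] → 16
@16: d [1B, align 1] → 17

16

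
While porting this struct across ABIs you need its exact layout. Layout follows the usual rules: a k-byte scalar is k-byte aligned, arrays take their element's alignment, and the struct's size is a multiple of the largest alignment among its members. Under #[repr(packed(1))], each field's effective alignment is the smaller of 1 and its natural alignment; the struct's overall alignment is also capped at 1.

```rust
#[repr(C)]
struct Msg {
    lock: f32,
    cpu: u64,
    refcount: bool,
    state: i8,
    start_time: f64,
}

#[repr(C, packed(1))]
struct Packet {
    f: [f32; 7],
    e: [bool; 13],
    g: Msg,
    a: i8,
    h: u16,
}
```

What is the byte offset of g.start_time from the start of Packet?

65

Msg: lock at 0 (size 4, align 4) → ends 4; pad 4 to align 8 for cpu; cpu at 8 (size 8, align 8) → ends 16; refcount at 16 (size 1, align 1) → ends 17; state at 17 (size 1, align 1) → ends 18; pad 6 to align 8 for start_time; start_time at 24 (size 8, align 8) → ends 32; total 32 bytes, alignment 8
f at 0 (size 28, align 1) → ends 28
e at 28 (size 13, align 1) → ends 41
g at 41 (size 32, align 1) → ends 73
within Msg: start_time at 24
41 + 24 = 65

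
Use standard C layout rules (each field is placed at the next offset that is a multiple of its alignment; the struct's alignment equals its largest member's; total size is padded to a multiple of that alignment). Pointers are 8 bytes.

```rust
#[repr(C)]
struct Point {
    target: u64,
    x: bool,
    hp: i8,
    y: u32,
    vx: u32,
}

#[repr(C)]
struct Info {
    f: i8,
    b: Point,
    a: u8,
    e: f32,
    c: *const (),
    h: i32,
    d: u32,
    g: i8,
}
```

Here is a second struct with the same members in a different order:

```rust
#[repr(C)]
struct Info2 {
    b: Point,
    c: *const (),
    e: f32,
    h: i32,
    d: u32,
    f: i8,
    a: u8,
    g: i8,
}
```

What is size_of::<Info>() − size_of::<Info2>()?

16

Point: @0: target [8B, align 8] → 8; @8: x [1B, align 1] → 9; @9: hp [1B, align 1] → 10; +2 pad (align 4); @12: y [4B, align 4] → 16; @16: vx [4B, align 4] → 20; +4 tail pad (align 8); size 24, align 8
@0: f [1B, align 1] → 1
+7 pad (align 8)
@8: b [24B, align 8] → 32
@32: a [1B, align 1] → 33
+3 pad (align 4)
@36: e [4B, align 4] → 40
@40: c [8B, align 8] → 48
@48: h [4B, align 4] → 52
@52: d [4B, align 4] → 56
@56: g [1B, align 1] → 57
+7 tail pad (align 8)
size 64, align 8
— Info2 —
@0: b [24B, align 8] → 24
@24: c [8B, align 8] → 32
@32: e [4B, align 4] → 36
@36: h [4B, align 4] → 40
@40: d [4B, align 4] → 44
@44: f [1B, align 1] → 45
@45: a [1B, align 1] → 46
@46: g [1B, align 1] → 47
+1 tail pad (align 8)
size 48, align 8
64 − 48 = 16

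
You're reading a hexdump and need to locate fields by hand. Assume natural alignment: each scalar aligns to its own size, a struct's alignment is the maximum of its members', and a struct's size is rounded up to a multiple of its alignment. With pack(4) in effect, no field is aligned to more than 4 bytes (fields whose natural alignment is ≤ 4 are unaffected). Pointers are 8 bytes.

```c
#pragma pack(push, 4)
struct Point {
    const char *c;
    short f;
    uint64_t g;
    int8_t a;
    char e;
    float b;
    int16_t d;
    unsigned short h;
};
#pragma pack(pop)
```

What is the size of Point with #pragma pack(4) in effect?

32

0..8  c  (8B, 4-aligned)
8..10  f  (2B, 2-aligned)
10..12  -- padding (2B)
12..20  g  (8B, 4-aligned)
20..21  a  (1B, 1-aligned)
21..22  e  (1B, 1-aligned)
22..24  -- padding (2B)
24..28  b  (4B, 4-aligned)
28..30  d  (2B, 2-aligned)
30..32  h  (2B, 2-aligned)
sizeof = 32, alignof = 4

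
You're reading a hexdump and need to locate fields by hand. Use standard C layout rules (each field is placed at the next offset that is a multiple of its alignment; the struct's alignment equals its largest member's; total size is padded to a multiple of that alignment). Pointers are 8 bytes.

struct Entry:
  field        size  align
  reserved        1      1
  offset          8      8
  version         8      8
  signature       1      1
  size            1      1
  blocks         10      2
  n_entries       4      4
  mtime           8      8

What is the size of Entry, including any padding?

48 bytes

@0: reserved [1B, align 1] → 1
+7 pad (align 8)
@8: offset [8B, align 8] → 16
@16: version [8B, align 8] → 24
@24: signature [1B, align 1] → 25
@25: size [1B, align 1] → 26
@26: blocks [10B, align 2] → 36
@36: n_entries [4B, align 4] → 40
@40: mtime [8B, align 8] → 48
size 48, align 8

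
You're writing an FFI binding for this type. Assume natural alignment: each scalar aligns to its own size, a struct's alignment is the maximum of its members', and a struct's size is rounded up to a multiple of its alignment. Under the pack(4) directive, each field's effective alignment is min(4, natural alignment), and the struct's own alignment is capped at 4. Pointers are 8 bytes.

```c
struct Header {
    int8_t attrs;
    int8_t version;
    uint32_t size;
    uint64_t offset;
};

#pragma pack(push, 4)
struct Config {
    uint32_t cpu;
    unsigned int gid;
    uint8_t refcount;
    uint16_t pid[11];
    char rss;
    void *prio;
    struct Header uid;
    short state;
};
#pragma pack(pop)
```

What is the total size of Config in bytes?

64

Header: attrs at 0 (size 1, align 1) → ends 1; version at 1 (size 1, align 1) → ends 2; pad 2 to align 4 for size; size at 4 (size 4, align 4) → ends 8; offset at 8 (size 8, align 8) → ends 16; total 16 bytes, alignment 8
cpu at 0 (size 4, align 4) → ends 4
gid at 4 (size 4, align 4) → ends 8
refcount at 8 (size 1, align 1) → ends 9
pad 1 to align 2 for pid
pid at 10 (size 22, align 2) → ends 32
rss at 32 (size 1, align 1) → ends 33
pad 3 to align 4 for prio
prio at 36 (size 8, align 4) → ends 44
uid at 44 (size 16, align 4) → ends 60
state at 60 (size 2, align 2) → ends 62
tail pad 2 to reach multiple of 4
total 64 bytes, alignment 4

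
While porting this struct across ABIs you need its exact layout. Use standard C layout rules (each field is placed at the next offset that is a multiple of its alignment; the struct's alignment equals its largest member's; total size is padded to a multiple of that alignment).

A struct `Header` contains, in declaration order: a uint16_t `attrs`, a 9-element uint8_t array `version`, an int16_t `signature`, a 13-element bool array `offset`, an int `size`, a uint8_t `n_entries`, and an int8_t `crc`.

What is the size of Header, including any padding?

36 bytes

@0: attrs [2B, align 2] → 2
@2: version [9B, align 1] → 11
+1 pad (align 2)
@12: signature [2B, align 2] → 14
@14: offset [13B, align 1] → 27
+1 pad (align 4)
@28: size [4B, align 4] → 32
@32: n_entries [1B, align 1] → 33
@33: crc [1B, align 1] → 34
+2 tail pad (align 4)
size 36, align 4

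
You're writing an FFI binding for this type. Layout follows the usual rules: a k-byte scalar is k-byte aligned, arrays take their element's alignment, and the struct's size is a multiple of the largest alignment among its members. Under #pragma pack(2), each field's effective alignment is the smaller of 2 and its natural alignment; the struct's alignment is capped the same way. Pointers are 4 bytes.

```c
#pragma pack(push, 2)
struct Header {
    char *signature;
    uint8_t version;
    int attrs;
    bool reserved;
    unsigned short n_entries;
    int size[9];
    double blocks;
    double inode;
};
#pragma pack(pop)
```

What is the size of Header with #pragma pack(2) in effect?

66

@0: signature [4B, align 2] → 4
@4: version [1B, align 1] → 5
+1 pad (align 2)
@6: attrs [4B, align 2] → 10
@10: reserved [1B, align 1] → 11
+1 pad (align 2)
@12: n_entries [2B, align 2] → 14
@14: size [36B, align 2] → 50
@50: blocks [8B, align 2] → 58
@58: inode [8B, align 2] → 66
size 66, align 2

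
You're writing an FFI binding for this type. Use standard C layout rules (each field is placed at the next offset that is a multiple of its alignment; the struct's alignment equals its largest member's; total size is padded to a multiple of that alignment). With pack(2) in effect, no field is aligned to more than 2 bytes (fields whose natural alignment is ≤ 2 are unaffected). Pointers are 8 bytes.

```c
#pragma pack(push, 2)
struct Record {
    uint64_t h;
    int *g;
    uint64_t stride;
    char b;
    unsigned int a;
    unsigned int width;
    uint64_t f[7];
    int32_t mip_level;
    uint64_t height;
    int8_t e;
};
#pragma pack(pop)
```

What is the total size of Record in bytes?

0..8  h  (8B, 2-aligned)
8..16  g  (8B, 2-aligned)
16..24  stride  (8B, 2-aligned)
24..25  b  (1B, 1-aligned)
25..26  -- padding (1B)
26..30  a  (4B, 2-aligned)
30..34  width  (4B, 2-aligned)
34..90  f  (56B, 2-aligned)
90..94  mip_level  (4B, 2-aligned)
94..102  height  (8B, 2-aligned)
102..103  e  (1B, 1-aligned)
103..104  -- tail padding (1B)
sizeof = 104, alignof = 2

104 bytes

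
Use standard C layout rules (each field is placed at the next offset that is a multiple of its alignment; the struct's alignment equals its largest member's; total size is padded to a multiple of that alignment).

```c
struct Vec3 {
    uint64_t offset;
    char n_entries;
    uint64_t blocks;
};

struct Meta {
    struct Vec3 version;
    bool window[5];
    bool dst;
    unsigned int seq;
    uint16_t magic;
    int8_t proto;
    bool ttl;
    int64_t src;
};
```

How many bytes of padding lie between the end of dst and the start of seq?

Vec3: 0..8  offset  (8B, 8-aligned); 8..9  n_entries  (1B, 1-aligned); 9..16  -- padding (7B); 16..24  blocks  (8B, 8-aligned); sizeof = 24, alignof = 8
0..24  version  (24B, 8-aligned)
24..29  window  (5B, 1-aligned)
29..30  dst  (1B, 1-aligned)
30..32  -- padding (2B)
32..36  seq  (4B, 4-aligned)

2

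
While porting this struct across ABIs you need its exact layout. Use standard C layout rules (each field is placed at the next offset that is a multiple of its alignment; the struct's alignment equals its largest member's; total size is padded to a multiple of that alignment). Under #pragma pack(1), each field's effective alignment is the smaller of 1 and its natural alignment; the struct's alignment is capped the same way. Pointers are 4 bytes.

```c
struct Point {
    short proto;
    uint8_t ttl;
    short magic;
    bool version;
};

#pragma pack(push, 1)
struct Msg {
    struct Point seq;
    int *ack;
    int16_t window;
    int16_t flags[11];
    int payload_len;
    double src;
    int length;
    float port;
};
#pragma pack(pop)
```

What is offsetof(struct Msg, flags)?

Point: 0..2  proto  (2B, 2-aligned); 2..3  ttl  (1B, 1-aligned); 3..4  -- padding (1B); 4..6  magic  (2B, 2-aligned); 6..7  version  (1B, 1-aligned); 7..8  -- tail padding (1B); sizeof = 8, alignof = 2
0..8  seq  (8B, 1-aligned)
8..12  ack  (4B, 1-aligned)
12..14  window  (2B, 1-aligned)
14..36  flags  (22B, 1-aligned)

14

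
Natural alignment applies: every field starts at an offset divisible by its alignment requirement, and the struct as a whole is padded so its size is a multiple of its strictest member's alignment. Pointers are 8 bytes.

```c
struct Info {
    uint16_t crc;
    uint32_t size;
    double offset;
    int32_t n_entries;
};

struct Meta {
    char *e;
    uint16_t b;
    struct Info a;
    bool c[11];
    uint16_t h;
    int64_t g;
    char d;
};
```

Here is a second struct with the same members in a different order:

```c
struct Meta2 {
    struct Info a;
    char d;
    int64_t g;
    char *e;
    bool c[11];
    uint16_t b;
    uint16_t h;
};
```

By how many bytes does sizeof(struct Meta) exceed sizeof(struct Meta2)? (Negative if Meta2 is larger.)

8

Info: @0: crc [2B, align 2] → 2; +2 pad (align 4); @4: size [4B, align 4] → 8; @8: offset [8B, align 8] → 16; @16: n_entries [4B, align 4] → 20; +4 tail pad (align 8); size 24, align 8
@0: e [8B, align 8] → 8
@8: b [2B, align 2] → 10
+6 pad (align 8)
@16: a [24B, align 8] → 40
@40: c [11B, align 1] → 51
+1 pad (align 2)
@52: h [2B, align 2] → 54
+2 pad (align 8)
@56: g [8B, align 8] → 64
@64: d [1B, align 1] → 65
+7 tail pad (align 8)
size 72, align 8
— Meta2 —
@0: a [24B, align 8] → 24
@24: d [1B, align 1] → 25
+7 pad (align 8)
@32: g [8B, align 8] → 40
@40: e [8B, align 8] → 48
@48: c [11B, align 1] → 59
+1 pad (align 2)
@60: b [2B, align 2] → 62
@62: h [2B, align 2] → 64
size 64, align 8
72 − 64 = 8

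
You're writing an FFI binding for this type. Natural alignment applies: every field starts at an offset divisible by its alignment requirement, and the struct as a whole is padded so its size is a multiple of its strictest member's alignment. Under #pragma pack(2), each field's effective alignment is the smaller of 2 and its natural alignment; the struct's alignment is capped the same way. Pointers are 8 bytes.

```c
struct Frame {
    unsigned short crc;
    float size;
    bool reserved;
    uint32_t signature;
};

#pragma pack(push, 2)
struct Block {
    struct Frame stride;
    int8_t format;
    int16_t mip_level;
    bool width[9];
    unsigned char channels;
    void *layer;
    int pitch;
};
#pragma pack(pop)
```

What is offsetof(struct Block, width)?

Frame: crc at 0 (size 2, align 2) → ends 2; pad 2 to align 4 for size; size at 4 (size 4, align 4) → ends 8; reserved at 8 (size 1, align 1) → ends 9; pad 3 to align 4 for signature; signature at 12 (size 4, align 4) → ends 16; total 16 bytes, alignment 4
stride at 0 (size 16, align 2) → ends 16
format at 16 (size 1, align 1) → ends 17
pad 1 to align 2 for mip_level
mip_level at 18 (size 2, align 2) → ends 20
width at 20 (size 9, align 1) → ends 29

20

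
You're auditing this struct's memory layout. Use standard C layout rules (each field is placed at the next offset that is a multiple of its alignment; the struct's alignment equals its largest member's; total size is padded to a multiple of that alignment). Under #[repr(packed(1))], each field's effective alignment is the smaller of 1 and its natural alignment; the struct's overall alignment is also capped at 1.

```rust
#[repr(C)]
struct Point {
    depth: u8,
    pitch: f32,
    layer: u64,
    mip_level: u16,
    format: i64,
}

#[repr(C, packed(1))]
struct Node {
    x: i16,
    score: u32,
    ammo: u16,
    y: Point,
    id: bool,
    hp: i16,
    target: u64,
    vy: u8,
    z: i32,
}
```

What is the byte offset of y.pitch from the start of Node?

12

Point: 0..1  depth  (1B, 1-aligned); 1..4  -- padding (3B); 4..8  pitch  (4B, 4-aligned); 8..16  layer  (8B, 8-aligned); 16..18  mip_level  (2B, 2-aligned); 18..24  -- padding (6B); 24..32  format  (8B, 8-aligned); sizeof = 32, alignof = 8
0..2  x  (2B, 1-aligned)
2..6  score  (4B, 1-aligned)
6..8  ammo  (2B, 1-aligned)
8..40  y  (32B, 1-aligned)
within Point: pitch at 4
8 + 4 = 12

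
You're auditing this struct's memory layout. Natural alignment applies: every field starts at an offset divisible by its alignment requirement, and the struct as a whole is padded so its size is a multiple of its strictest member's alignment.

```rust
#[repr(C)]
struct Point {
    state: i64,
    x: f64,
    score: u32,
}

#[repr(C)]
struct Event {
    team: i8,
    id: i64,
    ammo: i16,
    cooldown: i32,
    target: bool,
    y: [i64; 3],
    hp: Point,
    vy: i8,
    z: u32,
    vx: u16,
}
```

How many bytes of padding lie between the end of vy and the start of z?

3

Point: @0: state [8B, align 8] → 8; @8: x [8B, align 8] → 16; @16: score [4B, align 4] → 20; +4 tail pad (align 8); size 24, align 8
@0: team [1B, align 1] → 1
+7 pad (align 8)
@8: id [8B, align 8] → 16
@16: ammo [2B, align 2] → 18
+2 pad (align 4)
@20: cooldown [4B, align 4] → 24
@24: target [1B, align 1] → 25
+7 pad (align 8)
@32: y [24B, align 8] → 56
@56: hp [24B, align 8] → 80
@80: vy [1B, align 1] → 81
+3 pad (align 4)
@84: z [4B, align 4] → 88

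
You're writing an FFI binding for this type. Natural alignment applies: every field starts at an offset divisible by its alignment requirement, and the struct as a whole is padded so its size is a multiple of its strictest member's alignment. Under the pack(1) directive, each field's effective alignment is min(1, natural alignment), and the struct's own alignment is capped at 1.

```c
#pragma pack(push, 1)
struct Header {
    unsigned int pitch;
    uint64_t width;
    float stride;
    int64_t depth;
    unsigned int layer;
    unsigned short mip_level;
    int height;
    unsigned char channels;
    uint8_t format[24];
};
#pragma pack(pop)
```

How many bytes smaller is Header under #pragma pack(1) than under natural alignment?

natural layout:
  @0: pitch [4B, align 4] → 4
  +4 pad (align 8)
  @8: width [8B, align 8] → 16
  @16: stride [4B, align 4] → 20
  +4 pad (align 8)
  @24: depth [8B, align 8] → 32
  @32: layer [4B, align 4] → 36
  @36: mip_level [2B, align 2] → 38
  +2 pad (align 4)
  @40: height [4B, align 4] → 44
  @44: channels [1B, align 1] → 45
  @45: format [24B, align 1] → 69
  +3 tail pad (align 8)
  size 72, align 8
packed(1) layout:
  @0: pitch [4B, align 1] → 4
  @4: width [8B, align 1] → 12
  @12: stride [4B, align 1] → 16
  @16: depth [8B, align 1] → 24
  @24: layer [4B, align 1] → 28
  @28: mip_level [2B, align 1] → 30
  @30: height [4B, align 1] → 34
  @34: channels [1B, align 1] → 35
  @35: format [24B, align 1] → 59
  size 59, align 1
72 − 59 = 13

13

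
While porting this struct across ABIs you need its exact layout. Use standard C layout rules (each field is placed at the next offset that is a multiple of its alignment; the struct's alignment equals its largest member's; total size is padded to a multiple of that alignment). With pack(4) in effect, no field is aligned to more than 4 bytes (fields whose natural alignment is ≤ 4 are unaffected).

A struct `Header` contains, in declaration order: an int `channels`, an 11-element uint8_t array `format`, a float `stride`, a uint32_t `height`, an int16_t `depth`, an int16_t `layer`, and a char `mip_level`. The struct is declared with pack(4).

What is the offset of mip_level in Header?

28

0..4  channels  (4B, 4-aligned)
4..15  format  (11B, 1-aligned)
15..16  -- padding (1B)
16..20  stride  (4B, 4-aligned)
20..24  height  (4B, 4-aligned)
24..26  depth  (2B, 2-aligned)
26..28  layer  (2B, 2-aligned)
28..29  mip_level  (1B, 1-aligned)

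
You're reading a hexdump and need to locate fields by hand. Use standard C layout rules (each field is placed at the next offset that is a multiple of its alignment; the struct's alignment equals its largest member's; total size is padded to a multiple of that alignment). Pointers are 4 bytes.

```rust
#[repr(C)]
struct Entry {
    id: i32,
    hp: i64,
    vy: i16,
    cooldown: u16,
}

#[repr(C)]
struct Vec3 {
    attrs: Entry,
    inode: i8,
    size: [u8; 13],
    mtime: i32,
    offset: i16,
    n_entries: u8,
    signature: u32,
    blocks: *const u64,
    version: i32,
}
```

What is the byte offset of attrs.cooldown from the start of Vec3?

Entry: 0..4  id  (4B, 4-aligned); 4..8  -- padding (4B); 8..16  hp  (8B, 8-aligned); 16..18  vy  (2B, 2-aligned); 18..20  cooldown  (2B, 2-aligned); 20..24  -- tail padding (4B); sizeof = 24, alignof = 8
0..24  attrs  (24B, 8-aligned)
within Entry: cooldown at 18
0 + 18 = 18

18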